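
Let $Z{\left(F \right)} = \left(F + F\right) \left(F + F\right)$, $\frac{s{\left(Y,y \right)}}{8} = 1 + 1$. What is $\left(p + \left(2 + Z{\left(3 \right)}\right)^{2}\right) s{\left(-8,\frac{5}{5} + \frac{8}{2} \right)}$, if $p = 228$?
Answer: $26752$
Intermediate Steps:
$s{\left(Y,y \right)} = 16$ ($s{\left(Y,y \right)} = 8 \left(1 + 1\right) = 8 \cdot 2 = 16$)
$Z{\left(F \right)} = 4 F^{2}$ ($Z{\left(F \right)} = 2 F 2 F = 4 F^{2}$)
$\left(p + \left(2 + Z{\left(3 \right)}\right)^{2}\right) s{\left(-8,\frac{5}{5} + \frac{8}{2} \right)} = \left(228 + \left(2 + 4 \cdot 3^{2}\right)^{2}\right) 16 = \left(228 + \left(2 + 4 \cdot 9\right)^{2}\right) 16 = \left(228 + \left(2 + 36\right)^{2}\right) 16 = \left(228 + 38^{2}\right) 16 = \left(228 + 1444\right) 16 = 1672 \cdot 16 = 26752$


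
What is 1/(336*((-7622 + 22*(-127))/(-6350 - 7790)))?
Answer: 505/124992 ≈ 0.0040403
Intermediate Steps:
1/(336*((-7622 + 22*(-127))/(-6350 - 7790))) = 1/(336*((-7622 - 2794)/(-14140))) = 1/(336*(-10416*(-1/14140))) = 1/(336*(372/505)) = 1/(124992/505) = 505/124992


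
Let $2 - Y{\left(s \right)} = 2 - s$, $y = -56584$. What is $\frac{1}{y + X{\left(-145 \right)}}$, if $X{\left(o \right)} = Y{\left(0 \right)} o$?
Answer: $- \frac{1}{56584} \approx -1.7673 \cdot 10^{-5}$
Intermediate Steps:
$Y{\left(s \right)} = s$ ($Y{\left(s \right)} = 2 - \left(2 - s\right) = 2 + \left(-2 + s\right) = s$)
$X{\left(o \right)} = 0$ ($X{\left(o \right)} = 0 o = 0$)
$\frac{1}{y + X{\left(-145 \right)}} = \frac{1}{-56584 + 0} = \frac{1}{-56584} = - \frac{1}{56584}$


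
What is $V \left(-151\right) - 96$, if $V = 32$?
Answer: $-4928$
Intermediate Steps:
$V \left(-151\right) - 96 = 32 \left(-151\right) - 96 = -4832 - 96 = -4928$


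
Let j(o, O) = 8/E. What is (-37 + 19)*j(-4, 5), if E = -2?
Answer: 72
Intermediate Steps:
j(o, O) = -4 (j(o, O) = 8/(-2) = 8*(-½) = -4)
(-37 + 19)*j(-4, 5) = (-37 + 19)*(-4) = -18*(-4) = 72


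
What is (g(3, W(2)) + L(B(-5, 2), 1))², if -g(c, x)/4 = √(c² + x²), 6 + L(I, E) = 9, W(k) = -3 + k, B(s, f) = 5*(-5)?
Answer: 169 - 24*√10 ≈ 93.105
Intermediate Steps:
B(s, f) = -25
L(I, E) = 3 (L(I, E) = -6 + 9 = 3)
g(c, x) = -4*√(c² + x²)
(g(3, W(2)) + L(B(-5, 2), 1))² = (-4*√(3² + (-3 + 2)²) + 3)² = (-4*√(9 + (-1)²) + 3)² = (-4*√(9 + 1) + 3)² = (-4*√10 + 3)² = (3 - 4*√10)²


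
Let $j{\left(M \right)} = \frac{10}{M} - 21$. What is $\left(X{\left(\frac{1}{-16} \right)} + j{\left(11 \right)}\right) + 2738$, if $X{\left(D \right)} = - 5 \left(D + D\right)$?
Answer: $\frac{239231}{88} \approx 2718.5$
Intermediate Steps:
$j{\left(M \right)} = -21 + \frac{10}{M}$
$X{\left(D \right)} = - 10 D$ ($X{\left(D \right)} = - 5 \cdot 2 D = - 10 D$)
$\left(X{\left(\frac{1}{-16} \right)} + j{\left(11 \right)}\right) + 2738 = \left(- \frac{10}{-16} - \left(21 - \frac{10}{11}\right)\right) + 2738 = \left(\left(-10\right) \left(- \frac{1}{16}\right) + \left(-21 + 10 \cdot \frac{1}{11}\right)\right) + 2738 = \left(\frac{5}{8} + \left(-21 + \frac{10}{11}\right)\right) + 2738 = \left(\frac{5}{8} - \frac{221}{11}\right) + 2738 = - \frac{1713}{88} + 2738 = \frac{239231}{88}$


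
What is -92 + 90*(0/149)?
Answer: -92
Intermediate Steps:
-92 + 90*(0/149) = -92 + 90*(0*(1/149)) = -92 + 90*0 = -92 + 0 = -92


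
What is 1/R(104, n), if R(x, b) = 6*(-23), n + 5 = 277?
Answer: -1/138 ≈ -0.0072464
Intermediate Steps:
n = 272 (n = -5 + 277 = 272)
R(x, b) = -138
1/R(104, n) = 1/(-138) = -1/138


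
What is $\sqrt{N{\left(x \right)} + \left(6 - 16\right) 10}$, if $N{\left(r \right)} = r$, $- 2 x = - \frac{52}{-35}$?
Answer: $\frac{i \sqrt{123410}}{35} \approx 10.037 i$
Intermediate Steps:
$x = - \frac{26}{35}$ ($x = - \frac{\left(-52\right) \frac{1}{-35}}{2} = - \frac{\left(-52\right) \left(- \frac{1}{35}\right)}{2} = \left(- \frac{1}{2}\right) \frac{52}{35} = - \frac{26}{35} \approx -0.74286$)
$\sqrt{N{\left(x \right)} + \left(6 - 16\right) 10} = \sqrt{- \frac{26}{35} + \left(6 - 16\right) 10} = \sqrt{- \frac{26}{35} - 100} = \sqrt{- \frac{3526}{35}} = \frac{i \sqrt{123410}}{35}$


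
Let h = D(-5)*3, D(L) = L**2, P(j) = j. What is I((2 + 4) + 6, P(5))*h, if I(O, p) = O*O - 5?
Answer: 10425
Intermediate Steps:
I(O, p) = -5 + O**2 (I(O, p) = O**2 - 5 = -5 + O**2)
h = 75 (h = (-5)**2*3 = 25*3 = 75)
I((2 + 4) + 6, P(5))*h = (-5 + ((2 + 4) + 6)**2)*75 = (-5 + (6 + 6)**2)*75 = (-5 + 12**2)*75 = (-5 + 144)*75 = 139*75 = 10425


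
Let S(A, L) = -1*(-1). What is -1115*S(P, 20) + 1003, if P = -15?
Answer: -112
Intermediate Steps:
S(A, L) = 1
-1115*S(P, 20) + 1003 = -1115*1 + 1003 = -1115 + 1003 = -112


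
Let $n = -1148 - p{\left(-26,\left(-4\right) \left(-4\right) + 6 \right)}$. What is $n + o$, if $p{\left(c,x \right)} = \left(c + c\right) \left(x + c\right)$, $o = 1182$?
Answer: $-174$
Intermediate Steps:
$p{\left(c,x \right)} = 2 c \left(c + x\right)$
$n = -1356$ ($n = -1148 - 2 \left(-26\right) \left(-26 + \left(\left(-4\right) \left(-4\right) + 6\right)\right) = -1148 - 2 \left(-26\right) \left(-26 + \left(16 + 6\right)\right) = -1148 - 2 \left(-26\right) \left(-26 + 22\right) = -1148 - 2 \left(-26\right) \left(-4\right) = -1148 - 208 = -1356$)
$n + o = -1356 + 1182 = -174$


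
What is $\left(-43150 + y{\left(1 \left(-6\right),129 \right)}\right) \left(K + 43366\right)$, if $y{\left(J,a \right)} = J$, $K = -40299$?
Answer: $-132359452$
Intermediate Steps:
$\left(-43150 + y{\left(1 \left(-6\right),129 \right)}\right) \left(K + 43366\right) = \left(-43150 + 1 \left(-6\right)\right) \left(-40299 + 43366\right) = \left(-43150 - 6\right) 3067 = \left(-43156\right) 3067 = -132359452$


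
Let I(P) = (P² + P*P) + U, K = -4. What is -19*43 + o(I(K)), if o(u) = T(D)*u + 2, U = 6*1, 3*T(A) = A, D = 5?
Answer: -2255/3 ≈ -751.67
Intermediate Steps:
T(A) = A/3
U = 6
I(P) = 6 + 2*P² (I(P) = (P² + P*P) + 6 = (P² + P²) + 6 = 2*P² + 6 = 6 + 2*P²)
o(u) = 2 + 5*u/3 (o(u) = ((⅓)*5)*u + 2 = 5*u/3 + 2 = 2 + 5*u/3)
-19*43 + o(I(K)) = -19*43 + (2 + 5*(6 + 2*(-4)²)/3) = -817 + (2 + 5*(6 + 2*16)/3) = -817 + (2 + 5*(6 + 32)/3) = -817 + (2 + (5/3)*38) = -817 + (2 + 190/3) = -817 + 196/3 = -2255/3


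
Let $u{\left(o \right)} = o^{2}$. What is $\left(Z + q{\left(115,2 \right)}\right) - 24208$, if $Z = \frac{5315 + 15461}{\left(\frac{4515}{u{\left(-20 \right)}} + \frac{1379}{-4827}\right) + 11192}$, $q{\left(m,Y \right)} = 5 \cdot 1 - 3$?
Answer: $- \frac{104710792627126}{4326151181} \approx -24204.0$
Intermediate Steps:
$q{\left(m,Y \right)} = 2$ ($q{\left(m,Y \right)} = 5 - 3 = 2$)
$Z = \frac{8022860160}{4326151181}$ ($Z = \frac{5315 + 15461}{\left(\frac{4515}{\left(-20\right)^{2}} + \frac{1379}{-4827}\right) + 11192} = \frac{20776}{\left(\frac{4515}{400} + 1379 \left(- \frac{1}{4827}\right)\right) + 11192} = \frac{20776}{\left(4515 \cdot \frac{1}{400} - \frac{1379}{4827}\right) + 11192} = \frac{20776}{\left(\frac{903}{80} - \frac{1379}{4827}\right) + 11192} = \frac{20776}{\frac{4248461}{386160} + 11192} = \frac{20776}{\frac{4326151181}{386160}} = 20776 \cdot \frac{386160}{4326151181} = \frac{8022860160}{4326151181} \approx 1.8545$)
$\left(Z + q{\left(115,2 \right)}\right) - 24208 = \left(\frac{8022860160}{4326151181} + 2\right) - 24208 = \frac{16675162522}{4326151181} - 24208 = - \frac{104710792627126}{4326151181}$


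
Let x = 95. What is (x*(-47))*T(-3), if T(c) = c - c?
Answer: 0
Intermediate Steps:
T(c) = 0
(x*(-47))*T(-3) = (95*(-47))*0 = -4465*0 = 0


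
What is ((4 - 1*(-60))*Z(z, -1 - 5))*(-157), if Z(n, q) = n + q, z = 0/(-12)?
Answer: 60288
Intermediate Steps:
z = 0 (z = 0*(-1/12) = 0)
((4 - 1*(-60))*Z(z, -1 - 5))*(-157) = ((4 - 1*(-60))*(0 + (-1 - 5)))*(-157) = ((4 + 60)*(0 - 6))*(-157) = (64*(-6))*(-157) = -384*(-157) = 60288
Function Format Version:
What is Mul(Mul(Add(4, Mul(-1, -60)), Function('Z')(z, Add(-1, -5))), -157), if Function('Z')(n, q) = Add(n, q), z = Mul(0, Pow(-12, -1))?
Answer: 60288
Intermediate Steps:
z = 0 (z = Mul(0, Rational(-1, 12)) = 0)
Mul(Mul(Add(4, Mul(-1, -60)), Function('Z')(z, Add(-1, -5))), -157) = Mul(Mul(Add(4, Mul(-1, -60)), Add(0, Add(-1, -5))), -157) = Mul(Mul(Add(4, 60), Add(0, -6)), -157) = Mul(Mul(64, -6), -157) = Mul(-384, -157) = 60288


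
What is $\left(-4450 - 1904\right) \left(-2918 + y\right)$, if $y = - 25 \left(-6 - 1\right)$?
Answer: $17429022$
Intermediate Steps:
$y = 175$ ($y = \left(-25\right) \left(-7\right) = 175$)
$\left(-4450 - 1904\right) \left(-2918 + y\right) = \left(-4450 - 1904\right) \left(-2918 + 175\right) = \left(-6354\right) \left(-2743\right) = 17429022$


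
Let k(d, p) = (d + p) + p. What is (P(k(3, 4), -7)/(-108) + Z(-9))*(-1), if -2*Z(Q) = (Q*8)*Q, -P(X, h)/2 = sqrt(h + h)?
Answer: 324 - I*sqrt(14)/54 ≈ 324.0 - 0.06929*I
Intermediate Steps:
k(d, p) = d + 2*p
P(X, h) = -2*sqrt(2)*sqrt(h) (P(X, h) = -2*sqrt(h + h) = -2*sqrt(2)*sqrt(h))
Z(Q) = -4*Q**2 (Z(Q) = -Q*8*Q/2 = -8*Q*Q/2 = -4*Q**2)
(P(k(3, 4), -7)/(-108) + Z(-9))*(-1) = (-2*sqrt(2)*sqrt(-7)/(-108) - 4*(-9)**2)*(-1) = (-2*sqrt(2)*I*sqrt(7)*(-1/108) - 4*81)*(-1) = (-2*I*sqrt(14)*(-1/108) - 324)*(-1) = (I*sqrt(14)/54 - 324)*(-1) = (-324 + I*sqrt(14)/54)*(-1) = 324 - I*sqrt(14)/54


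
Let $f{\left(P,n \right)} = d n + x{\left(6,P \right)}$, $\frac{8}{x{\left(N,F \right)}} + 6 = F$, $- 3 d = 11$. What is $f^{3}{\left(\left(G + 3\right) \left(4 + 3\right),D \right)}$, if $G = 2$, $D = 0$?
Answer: $\frac{512}{24389} \approx 0.020993$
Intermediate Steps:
$d = - \frac{11}{3}$ ($d = \left(- \frac{1}{3}\right) 11 = - \frac{11}{3} \approx -3.6667$)
$x{\left(N,F \right)} = \frac{8}{-6 + F}$
$f{\left(P,n \right)} = \frac{8}{-6 + P} - \frac{11 n}{3}$ ($f{\left(P,n \right)} = - \frac{11 n}{3} + \frac{8}{-6 + P} = \frac{8}{-6 + P} - \frac{11 n}{3}$)
$f^{3}{\left(\left(G + 3\right) \left(4 + 3\right),D \right)} = \left(\frac{24 - 0 \left(-6 + \left(2 + 3\right) \left(4 + 3\right)\right)}{3 \left(-6 + \left(2 + 3\right) \left(4 + 3\right)\right)}\right)^{3} = \left(\frac{24 - 0 \left(-6 + 5 \cdot 7\right)}{3 \left(-6 + 5 \cdot 7\right)}\right)^{3} = \left(\frac{24 - 0 \left(-6 + 35\right)}{3 \left(-6 + 35\right)}\right)^{3} = \left(\frac{24 - 0 \cdot 29}{3 \cdot 29}\right)^{3} = \left(\frac{1}{3} \cdot \frac{1}{29} \left(24 + 0\right)\right)^{3} = \left(\frac{1}{3} \cdot \frac{1}{29} \cdot 24\right)^{3} = \left(\frac{8}{29}\right)^{3} = \frac{512}{24389}$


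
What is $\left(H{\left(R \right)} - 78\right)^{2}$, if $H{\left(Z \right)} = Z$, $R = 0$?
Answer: $6084$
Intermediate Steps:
$\left(H{\left(R \right)} - 78\right)^{2} = \left(0 - 78\right)^{2} = \left(-78\right)^{2} = 6084$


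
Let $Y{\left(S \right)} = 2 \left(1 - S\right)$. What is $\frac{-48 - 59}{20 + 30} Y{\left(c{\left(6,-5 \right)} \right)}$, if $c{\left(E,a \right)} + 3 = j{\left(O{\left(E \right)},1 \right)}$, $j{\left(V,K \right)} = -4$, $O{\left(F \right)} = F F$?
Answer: $- \frac{856}{25} \approx -34.24$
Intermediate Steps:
$O{\left(F \right)} = F^{2}$
$c{\left(E,a \right)} = -7$ ($c{\left(E,a \right)} = -3 - 4 = -7$)
$Y{\left(S \right)} = 2 - 2 S$
$\frac{-48 - 59}{20 + 30} Y{\left(c{\left(6,-5 \right)} \right)} = \frac{-48 - 59}{20 + 30} \left(2 - -14\right) = - \frac{107}{50} \left(2 + 14\right) = \left(-107\right) \frac{1}{50} \cdot 16 = \left(- \frac{107}{50}\right) 16 = - \frac{856}{25}$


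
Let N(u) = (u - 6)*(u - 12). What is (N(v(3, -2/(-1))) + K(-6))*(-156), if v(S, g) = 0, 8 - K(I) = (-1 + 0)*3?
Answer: -12948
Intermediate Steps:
K(I) = 11 (K(I) = 8 - (-1 + 0)*3 = 8 - (-1)*3 = 8 - 1*(-3) = 8 + 3 = 11)
N(u) = (-12 + u)*(-6 + u) (N(u) = (-6 + u)*(-12 + u) = (-12 + u)*(-6 + u))
(N(v(3, -2/(-1))) + K(-6))*(-156) = ((72 + 0**2 - 18*0) + 11)*(-156) = ((72 + 0 + 0) + 11)*(-156) = (72 + 11)*(-156) = 83*(-156) = -12948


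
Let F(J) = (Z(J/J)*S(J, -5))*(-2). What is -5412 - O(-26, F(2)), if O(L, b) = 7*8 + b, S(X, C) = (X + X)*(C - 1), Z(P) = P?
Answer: -5516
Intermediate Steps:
S(X, C) = 2*X*(-1 + C) (S(X, C) = (2*X)*(-1 + C) = 2*X*(-1 + C))
F(J) = 24*J (F(J) = ((J/J)*(2*J*(-1 - 5)))*(-2) = (1*(2*J*(-6)))*(-2) = (1*(-12*J))*(-2) = -12*J*(-2) = 24*J)
O(L, b) = 56 + b
-5412 - O(-26, F(2)) = -5412 - (56 + 24*2) = -5412 - (56 + 48) = -5412 - 1*104 = -5412 - 104 = -5516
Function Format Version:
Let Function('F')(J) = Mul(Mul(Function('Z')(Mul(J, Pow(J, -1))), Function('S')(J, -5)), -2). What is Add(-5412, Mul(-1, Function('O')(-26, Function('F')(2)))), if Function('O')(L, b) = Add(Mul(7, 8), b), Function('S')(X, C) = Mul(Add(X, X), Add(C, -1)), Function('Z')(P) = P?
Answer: -5516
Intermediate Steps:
Function('S')(X, C) = Mul(2, X, Add(-1, C)) (Function('S')(X, C) = Mul(Mul(2, X), Add(-1, C)) = Mul(2, X, Add(-1, C)))
Function('F')(J) = Mul(24, J) (Function('F')(J) = Mul(Mul(Mul(J, Pow(J, -1)), Mul(2, J, Add(-1, -5))), -2) = Mul(Mul(1, Mul(2, J, -6)), -2) = Mul(Mul(1, Mul(-12, J)), -2) = Mul(Mul(-12, J), -2) = Mul(24, J))
Function('O')(L, b) = Add(56, b)
Add(-5412, Mul(-1, Function('O')(-26, Function('F')(2)))) = Add(-5412, Mul(-1, Add(56, Mul(24, 2)))) = Add(-5412, Mul(-1, Add(56, 48))) = Add(-5412, Mul(-1, 104)) = Add(-5412, -104) = -5516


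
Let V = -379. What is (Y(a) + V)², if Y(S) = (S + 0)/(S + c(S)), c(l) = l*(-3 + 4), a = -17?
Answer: 573049/4 ≈ 1.4326e+5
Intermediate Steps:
c(l) = l (c(l) = l*1 = l)
Y(S) = ½ (Y(S) = (S + 0)/(S + S) = S/((2*S)) = S*(1/(2*S)) = ½)
(Y(a) + V)² = (½ - 379)² = (-757/2)² = 573049/4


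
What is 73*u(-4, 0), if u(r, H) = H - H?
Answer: 0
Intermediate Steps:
u(r, H) = 0
73*u(-4, 0) = 73*0 = 0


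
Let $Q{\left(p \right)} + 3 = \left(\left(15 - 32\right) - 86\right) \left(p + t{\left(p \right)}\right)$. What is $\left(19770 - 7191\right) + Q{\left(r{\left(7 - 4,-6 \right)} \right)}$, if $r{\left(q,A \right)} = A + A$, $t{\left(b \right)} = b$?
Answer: $15048$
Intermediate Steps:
$r{\left(q,A \right)} = 2 A$
$Q{\left(p \right)} = -3 - 206 p$ ($Q{\left(p \right)} = -3 + \left(\left(15 - 32\right) - 86\right) \left(p + p\right) = -3 + \left(\left(15 - 32\right) - 86\right) 2 p = -3 + \left(-17 - 86\right) 2 p = -3 - 103 \cdot 2 p = -3 - 206 p$)
$\left(19770 - 7191\right) + Q{\left(r{\left(7 - 4,-6 \right)} \right)} = \left(19770 - 7191\right) - \left(3 + 206 \cdot 2 \left(-6\right)\right) = 12579 - -2469 = 12579 + \left(-3 + 2472\right) = 12579 + 2469 = 15048$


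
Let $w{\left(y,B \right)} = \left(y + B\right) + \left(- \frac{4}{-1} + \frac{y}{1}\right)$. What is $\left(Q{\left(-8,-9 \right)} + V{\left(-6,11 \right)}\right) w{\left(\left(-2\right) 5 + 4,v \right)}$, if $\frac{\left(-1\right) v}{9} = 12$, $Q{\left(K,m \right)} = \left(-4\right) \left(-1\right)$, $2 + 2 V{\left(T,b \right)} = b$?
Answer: $-986$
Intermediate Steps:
$V{\left(T,b \right)} = -1 + \frac{b}{2}$
$Q{\left(K,m \right)} = 4$
$v = -108$ ($v = \left(-9\right) 12 = -108$)
$w{\left(y,B \right)} = 4 + B + 2 y$ ($w{\left(y,B \right)} = \left(B + y\right) + \left(\left(-4\right) \left(-1\right) + y 1\right) = \left(B + y\right) + \left(4 + y\right) = 4 + B + 2 y$)
$\left(Q{\left(-8,-9 \right)} + V{\left(-6,11 \right)}\right) w{\left(\left(-2\right) 5 + 4,v \right)} = \left(4 + \left(-1 + \frac{1}{2} \cdot 11\right)\right) \left(4 - 108 + 2 \left(\left(-2\right) 5 + 4\right)\right) = \left(4 + \left(-1 + \frac{11}{2}\right)\right) \left(4 - 108 + 2 \left(-10 + 4\right)\right) = \left(4 + \frac{9}{2}\right) \left(4 - 108 + 2 \left(-6\right)\right) = \frac{17 \left(4 - 108 - 12\right)}{2} = \frac{17}{2} \left(-116\right) = -986$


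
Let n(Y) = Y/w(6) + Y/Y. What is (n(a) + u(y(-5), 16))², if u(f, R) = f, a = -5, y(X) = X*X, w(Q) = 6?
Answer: 22801/36 ≈ 633.36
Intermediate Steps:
y(X) = X²
n(Y) = 1 + Y/6 (n(Y) = Y/6 + Y/Y = Y*(⅙) + 1 = Y/6 + 1 = 1 + Y/6)
(n(a) + u(y(-5), 16))² = ((1 + (⅙)*(-5)) + (-5)²)² = ((1 - ⅚) + 25)² = (⅙ + 25)² = (151/6)² = 22801/36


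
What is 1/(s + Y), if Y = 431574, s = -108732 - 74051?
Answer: 1/248791 ≈ 4.0194e-6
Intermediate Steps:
s = -182783
1/(s + Y) = 1/(-182783 + 431574) = 1/248791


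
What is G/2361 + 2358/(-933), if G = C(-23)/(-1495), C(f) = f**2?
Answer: -120630643/47727615 ≈ -2.5275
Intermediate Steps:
G = -23/65 (G = (-23)**2/(-1495) = 529*(-1/1495) = -23/65 ≈ -0.35385)
G/2361 + 2358/(-933) = -23/65/2361 + 2358/(-933) = -23/65*1/2361 + 2358*(-1/933) = -23/153465 - 786/311 = -120630643/47727615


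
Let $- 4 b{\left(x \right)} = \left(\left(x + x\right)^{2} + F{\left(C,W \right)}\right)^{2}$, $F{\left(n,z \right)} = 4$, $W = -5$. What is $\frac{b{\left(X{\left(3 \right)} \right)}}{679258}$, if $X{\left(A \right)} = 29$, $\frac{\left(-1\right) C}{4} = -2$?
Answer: $- \frac{1417928}{339629} \approx -4.1749$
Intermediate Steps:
$C = 8$ ($C = \left(-4\right) \left(-2\right) = 8$)
$b{\left(x \right)} = - \frac{\left(4 + 4 x^{2}\right)^{2}}{4}$ ($b{\left(x \right)} = - \frac{\left(\left(x + x\right)^{2} + 4\right)^{2}}{4} = - \frac{\left(\left(2 x\right)^{2} + 4\right)^{2}}{4} = - \frac{\left(4 x^{2} + 4\right)^{2}}{4} = - \frac{\left(4 + 4 x^{2}\right)^{2}}{4}$)
$\frac{b{\left(X{\left(3 \right)} \right)}}{679258} = \frac{\left(-4\right) \left(1 + 29^{2}\right)^{2}}{679258} = - 4 \left(1 + 841\right)^{2} \cdot \frac{1}{679258} = - 4 \cdot 842^{2} \cdot \frac{1}{679258} = \left(-4\right) 708964 \cdot \frac{1}{679258} = \left(-2835856\right) \frac{1}{679258} = - \frac{1417928}{339629}$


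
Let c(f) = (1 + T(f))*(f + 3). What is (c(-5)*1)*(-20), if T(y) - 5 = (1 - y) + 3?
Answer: 600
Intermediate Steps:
T(y) = 9 - y (T(y) = 5 + ((1 - y) + 3) = 5 + (4 - y) = 9 - y)
c(f) = (3 + f)*(10 - f) (c(f) = (1 + (9 - f))*(f + 3) = (10 - f)*(3 + f) = (3 + f)*(10 - f))
(c(-5)*1)*(-20) = ((30 - 1*(-5)² + 7*(-5))*1)*(-20) = ((30 - 1*25 - 35)*1)*(-20) = ((30 - 25 - 35)*1)*(-20) = -30*1*(-20) = -30*(-20) = 600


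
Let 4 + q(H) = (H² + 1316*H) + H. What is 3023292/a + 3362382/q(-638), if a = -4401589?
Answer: -894973992175/105933042463 ≈ -8.4485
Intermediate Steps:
q(H) = -4 + H² + 1317*H (q(H) = -4 + ((H² + 1316*H) + H) = -4 + (H² + 1317*H) = -4 + H² + 1317*H)
3023292/a + 3362382/q(-638) = 3023292/(-4401589) + 3362382/(-4 + (-638)² + 1317*(-638)) = 3023292*(-1/4401589) + 3362382/(-4 + 407044 - 840246) = -3023292/4401589 + 3362382/(-433206) = -3023292/4401589 + 3362382*(-1/433206) = -3023292/4401589 - 186799/24067 = -894973992175/105933042463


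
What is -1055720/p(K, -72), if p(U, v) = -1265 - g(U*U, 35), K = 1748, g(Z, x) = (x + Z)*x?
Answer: 105572/10694513 ≈ 0.0098716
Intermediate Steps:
g(Z, x) = x*(Z + x) (g(Z, x) = (Z + x)*x = x*(Z + x))
p(U, v) = -2490 - 35*U² (p(U, v) = -1265 - 35*(U*U + 35) = -1265 - 35*(U² + 35) = -1265 - 35*(35 + U²) = -1265 - (1225 + 35*U²) = -1265 + (-1225 - 35*U²) = -2490 - 35*U²)
-1055720/p(K, -72) = -1055720/(-2490 - 35*1748²) = -1055720/(-2490 - 35*3055504) = -1055720/(-2490 - 106942640) = -1055720/(-106945130) = -1055720*(-1/106945130) = 105572/10694513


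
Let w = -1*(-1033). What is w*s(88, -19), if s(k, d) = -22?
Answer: -22726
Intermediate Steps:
w = 1033
w*s(88, -19) = 1033*(-22) = -22726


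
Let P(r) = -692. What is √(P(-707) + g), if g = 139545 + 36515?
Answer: 2*√43842 ≈ 418.77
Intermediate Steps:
g = 176060
√(P(-707) + g) = √(-692 + 176060) = √175368 = 2*√43842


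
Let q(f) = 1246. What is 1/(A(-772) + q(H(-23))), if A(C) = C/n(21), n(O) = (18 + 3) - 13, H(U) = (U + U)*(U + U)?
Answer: 2/2299 ≈ 0.00086994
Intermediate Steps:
H(U) = 4*U² (H(U) = (2*U)*(2*U) = 4*U²)
n(O) = 8 (n(O) = 21 - 13 = 8)
A(C) = C/8
1/(A(-772) + q(H(-23))) = 1/((⅛)*(-772) + 1246) = 1/(-193/2 + 1246) = 1/(2299/2) = 2/2299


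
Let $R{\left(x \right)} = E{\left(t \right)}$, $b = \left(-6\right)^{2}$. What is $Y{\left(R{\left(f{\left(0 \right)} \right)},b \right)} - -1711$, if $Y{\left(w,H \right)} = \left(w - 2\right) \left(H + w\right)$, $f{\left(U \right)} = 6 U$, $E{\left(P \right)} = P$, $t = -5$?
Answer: $1494$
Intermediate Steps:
$b = 36$
$R{\left(x \right)} = -5$
$Y{\left(w,H \right)} = \left(-2 + w\right) \left(H + w\right)$
$Y{\left(R{\left(f{\left(0 \right)} \right)},b \right)} - -1711 = \left(\left(-5\right)^{2} - 72 - -10 + 36 \left(-5\right)\right) - -1711 = \left(25 - 72 + 10 - 180\right) + 1711 = -217 + 1711 = 1494$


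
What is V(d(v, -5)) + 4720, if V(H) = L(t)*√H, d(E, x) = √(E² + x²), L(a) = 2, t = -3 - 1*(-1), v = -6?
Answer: 4720 + 2*61^(¼) ≈ 4725.6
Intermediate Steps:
t = -2 (t = -3 + 1 = -2)
V(H) = 2*√H
V(d(v, -5)) + 4720 = 2*√(√((-6)² + (-5)²)) + 4720 = 2*√(√(36 + 25)) + 4720 = 2*√(√61) + 4720 = 2*61^(¼) + 4720 = 4720 + 2*61^(¼)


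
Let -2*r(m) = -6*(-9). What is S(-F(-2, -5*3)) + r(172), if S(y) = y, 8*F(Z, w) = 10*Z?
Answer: -49/2 ≈ -24.500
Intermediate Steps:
F(Z, w) = 5*Z/4 (F(Z, w) = (10*Z)/8 = 5*Z/4)
r(m) = -27 (r(m) = -(-3)*(-9) = -½*54 = -27)
S(-F(-2, -5*3)) + r(172) = -5*(-2)/4 - 27 = -1*(-5/2) - 27 = 5/2 - 27 = -49/2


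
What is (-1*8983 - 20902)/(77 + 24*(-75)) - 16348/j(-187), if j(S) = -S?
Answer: -22579109/322201 ≈ -70.078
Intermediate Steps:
(-1*8983 - 20902)/(77 + 24*(-75)) - 16348/j(-187) = (-1*8983 - 20902)/(77 + 24*(-75)) - 16348/((-1*(-187))) = (-8983 - 20902)/(77 - 1800) - 16348/187 = -29885/(-1723) - 16348*1/187 = -29885*(-1/1723) - 16348/187 = 29885/1723 - 16348/187 = -22579109/322201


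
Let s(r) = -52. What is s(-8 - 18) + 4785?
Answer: 4733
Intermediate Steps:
s(-8 - 18) + 4785 = -52 + 4785 = 4733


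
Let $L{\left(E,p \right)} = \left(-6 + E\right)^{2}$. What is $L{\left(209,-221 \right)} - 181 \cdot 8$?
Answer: $39761$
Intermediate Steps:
$L{\left(209,-221 \right)} - 181 \cdot 8 = \left(-6 + 209\right)^{2} - 181 \cdot 8 = 203^{2} - 1448 = 41209 - 1448 = 39761$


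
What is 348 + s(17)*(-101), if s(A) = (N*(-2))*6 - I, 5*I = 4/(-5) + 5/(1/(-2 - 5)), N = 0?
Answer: -9379/25 ≈ -375.16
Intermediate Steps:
I = -179/25 (I = (4/(-5) + 5/(1/(-2 - 5)))/5 = (4*(-1/5) + 5/(1/(-7)))/5 = (-4/5 + 5/(-1/7))/5 = (-4/5 + 5*(-7))/5 = (-4/5 - 35)/5 = (1/5)*(-179/5) = -179/25 ≈ -7.1600)
s(A) = 179/25 (s(A) = (0*(-2))*6 - 1*(-179/25) = 0*6 + 179/25 = 0 + 179/25 = 179/25)
348 + s(17)*(-101) = 348 + (179/25)*(-101) = 348 - 18079/25 = -9379/25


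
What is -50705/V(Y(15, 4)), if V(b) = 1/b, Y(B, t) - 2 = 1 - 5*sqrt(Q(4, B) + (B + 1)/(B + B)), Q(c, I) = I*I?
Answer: -152115 + 50705*sqrt(50745)/3 ≈ 3.6553e+6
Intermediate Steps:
Q(c, I) = I**2
Y(B, t) = 3 - 5*sqrt(B**2 + (1 + B)/(2*B)) (Y(B, t) = 2 + (1 - 5*sqrt(B**2 + (B + 1)/(B + B))) = 2 + (1 - 5*sqrt(B**2 + (1 + B)/((2*B)))) = 2 + (1 - 5*sqrt(B**2 + (1 + B)*(1/(2*B)))) = 2 + (1 - 5*sqrt(B**2 + (1 + B)/(2*B))) = 3 - 5*sqrt(B**2 + (1 + B)/(2*B)))
-50705/V(Y(15, 4)) = -(152115 - 253525*sqrt(2)*sqrt(15)*sqrt(1 + 15 + 2*15**3)/15/2) = -(152115 - 253525*sqrt(2)*sqrt(15)*sqrt(1 + 15 + 2*3375)/15/2) = -(152115 - 253525*sqrt(2)*sqrt(15)*sqrt(1 + 15 + 6750)/15/2) = -(152115 - 253525*sqrt(2)*sqrt(101490)/15/2) = -(152115 - 50705*sqrt(50745)/3) = -50705*(3 - sqrt(50745)/3) = -152115 + 50705*sqrt(50745)/3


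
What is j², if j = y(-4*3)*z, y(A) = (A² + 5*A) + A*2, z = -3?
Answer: 32400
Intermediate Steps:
y(A) = A² + 7*A (y(A) = (A² + 5*A) + 2*A = A² + 7*A)
j = -180 (j = ((-4*3)*(7 - 4*3))*(-3) = -12*(7 - 12)*(-3) = -12*(-5)*(-3) = 60*(-3) = -180)
j² = (-180)² = 32400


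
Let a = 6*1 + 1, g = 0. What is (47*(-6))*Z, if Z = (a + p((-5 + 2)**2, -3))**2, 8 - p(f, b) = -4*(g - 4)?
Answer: -282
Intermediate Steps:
p(f, b) = -8 (p(f, b) = 8 - (-4)*(0 - 4) = 8 - (-4)*(-4) = 8 - 1*16 = 8 - 16 = -8)
a = 7 (a = 6 + 1 = 7)
Z = 1 (Z = (7 - 8)**2 = (-1)**2 = 1)
(47*(-6))*Z = (47*(-6))*1 = -282*1 = -282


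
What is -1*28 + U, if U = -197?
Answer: -225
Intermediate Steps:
-1*28 + U = -1*28 - 197 = -28 - 197 = -225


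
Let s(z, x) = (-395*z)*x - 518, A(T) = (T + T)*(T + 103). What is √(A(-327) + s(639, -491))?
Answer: √124076833 ≈ 11139.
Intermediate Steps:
A(T) = 2*T*(103 + T) (A(T) = (2*T)*(103 + T) = 2*T*(103 + T))
s(z, x) = -518 - 395*x*z (s(z, x) = -395*x*z - 518 = -518 - 395*x*z)
√(A(-327) + s(639, -491)) = √(2*(-327)*(103 - 327) + (-518 - 395*(-491)*639)) = √(2*(-327)*(-224) + (-518 + 123930855)) = √(146496 + 123930337) = √124076833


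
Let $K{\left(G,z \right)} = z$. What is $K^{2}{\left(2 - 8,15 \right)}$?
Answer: $225$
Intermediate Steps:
$K^{2}{\left(2 - 8,15 \right)} = 15^{2} = 225$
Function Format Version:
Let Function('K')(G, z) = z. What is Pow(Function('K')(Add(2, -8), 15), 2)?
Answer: 225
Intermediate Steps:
Pow(Function('K')(Add(2, -8), 15), 2) = Pow(15, 2) = 225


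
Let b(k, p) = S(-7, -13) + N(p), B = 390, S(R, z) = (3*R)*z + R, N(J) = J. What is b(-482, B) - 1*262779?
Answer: -262123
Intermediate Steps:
S(R, z) = R + 3*R*z (S(R, z) = 3*R*z + R = R + 3*R*z)
b(k, p) = 266 + p (b(k, p) = -7*(1 + 3*(-13)) + p = -7*(1 - 39) + p = -7*(-38) + p = 266 + p)
b(-482, B) - 1*262779 = (266 + 390) - 1*262779 = 656 - 262779 = -262123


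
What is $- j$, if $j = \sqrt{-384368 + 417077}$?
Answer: $- \sqrt{32709} \approx -180.86$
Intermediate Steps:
$j = \sqrt{32709} \approx 180.86$
$- j = - \sqrt{32709}$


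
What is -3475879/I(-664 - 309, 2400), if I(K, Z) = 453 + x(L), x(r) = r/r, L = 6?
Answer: -3475879/454 ≈ -7656.1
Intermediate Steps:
x(r) = 1
I(K, Z) = 454 (I(K, Z) = 453 + 1 = 454)
-3475879/I(-664 - 309, 2400) = -3475879/454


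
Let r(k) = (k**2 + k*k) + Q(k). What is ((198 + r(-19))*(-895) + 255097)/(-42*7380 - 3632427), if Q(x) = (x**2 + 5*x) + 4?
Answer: 809953/3942387 ≈ 0.20545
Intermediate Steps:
Q(x) = 4 + x**2 + 5*x
r(k) = 4 + 3*k**2 + 5*k (r(k) = (k**2 + k*k) + (4 + k**2 + 5*k) = (k**2 + k**2) + (4 + k**2 + 5*k) = 2*k**2 + (4 + k**2 + 5*k) = 4 + 3*k**2 + 5*k)
((198 + r(-19))*(-895) + 255097)/(-42*7380 - 3632427) = ((198 + (4 + 3*(-19)**2 + 5*(-19)))*(-895) + 255097)/(-42*7380 - 3632427) = ((198 + (4 + 3*361 - 95))*(-895) + 255097)/(-309960 - 3632427) = ((198 + (4 + 1083 - 95))*(-895) + 255097)/(-3942387) = ((198 + 992)*(-895) + 255097)*(-1/3942387) = (1190*(-895) + 255097)*(-1/3942387) = (-1065050 + 255097)*(-1/3942387) = -809953*(-1/3942387) = 809953/3942387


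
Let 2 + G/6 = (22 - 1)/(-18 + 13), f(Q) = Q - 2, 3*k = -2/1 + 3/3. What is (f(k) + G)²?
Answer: 351649/225 ≈ 1562.9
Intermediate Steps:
k = -⅓ (k = (-2/1 + 3/3)/3 = (-2*1 + 3*(⅓))/3 = (-2 + 1)/3 = (⅓)*(-1) = -⅓ ≈ -0.33333)
f(Q) = -2 + Q
G = -186/5 (G = -12 + 6*((22 - 1)/(-18 + 13)) = -12 + 6*(21/(-5)) = -12 + 6*(21*(-⅕)) = -12 + 6*(-21/5) = -12 - 126/5 = -186/5 ≈ -37.200)
(f(k) + G)² = ((-2 - ⅓) - 186/5)² = (-7/3 - 186/5)² = (-593/15)² = 351649/225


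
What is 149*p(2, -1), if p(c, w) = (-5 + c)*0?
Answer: 0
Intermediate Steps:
p(c, w) = 0
149*p(2, -1) = 149*0 = 0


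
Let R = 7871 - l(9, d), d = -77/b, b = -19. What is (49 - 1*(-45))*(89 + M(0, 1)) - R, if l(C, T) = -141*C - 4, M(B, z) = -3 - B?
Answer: -1060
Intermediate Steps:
d = 77/19 (d = -77/(-19) = -77*(-1/19) = 77/19 ≈ 4.0526)
l(C, T) = -4 - 141*C
R = 9144 (R = 7871 - (-4 - 141*9) = 7871 - (-4 - 1269) = 7871 - 1*(-1273) = 7871 + 1273 = 9144)
(49 - 1*(-45))*(89 + M(0, 1)) - R = (49 - 1*(-45))*(89 + (-3 - 1*0)) - 1*9144 = (49 + 45)*(89 + (-3 + 0)) - 9144 = 94*(89 - 3) - 9144 = 94*86 - 9144 = 8084 - 9144 = -1060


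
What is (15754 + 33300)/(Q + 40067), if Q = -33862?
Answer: 49054/6205 ≈ 7.9056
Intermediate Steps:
(15754 + 33300)/(Q + 40067) = (15754 + 33300)/(-33862 + 40067) = 49054/6205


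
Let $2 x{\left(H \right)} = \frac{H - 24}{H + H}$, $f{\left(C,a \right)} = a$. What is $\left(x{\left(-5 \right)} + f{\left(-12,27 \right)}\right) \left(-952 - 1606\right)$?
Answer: $- \frac{727751}{10} \approx -72775.0$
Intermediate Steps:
$x{\left(H \right)} = \frac{-24 + H}{4 H}$ ($x{\left(H \right)} = \frac{\left(H - 24\right) \frac{1}{H + H}}{2} = \frac{\left(-24 + H\right) \frac{1}{2 H}}{2} = \frac{\frac{1}{2} \frac{1}{H} \left(-24 + H\right)}{2} = \frac{-24 + H}{4 H}$)
$\left(x{\left(-5 \right)} + f{\left(-12,27 \right)}\right) \left(-952 - 1606\right) = \left(\frac{-24 - 5}{4 \left(-5\right)} + 27\right) \left(-952 - 1606\right) = \left(\frac{1}{4} \left(- \frac{1}{5}\right) \left(-29\right) + 27\right) \left(-2558\right) = \left(\frac{29}{20} + 27\right) \left(-2558\right) = \frac{569}{20} \left(-2558\right) = - \frac{727751}{10}$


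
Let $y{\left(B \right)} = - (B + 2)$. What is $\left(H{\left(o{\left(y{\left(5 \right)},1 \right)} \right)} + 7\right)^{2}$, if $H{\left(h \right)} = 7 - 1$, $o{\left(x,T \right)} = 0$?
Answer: $169$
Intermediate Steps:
$y{\left(B \right)} = -2 - B$ ($y{\left(B \right)} = - (2 + B) = -2 - B$)
$H{\left(h \right)} = 6$ ($H{\left(h \right)} = 7 - 1 = 6$)
$\left(H{\left(o{\left(y{\left(5 \right)},1 \right)} \right)} + 7\right)^{2} = \left(6 + 7\right)^{2} = 13^{2} = 169$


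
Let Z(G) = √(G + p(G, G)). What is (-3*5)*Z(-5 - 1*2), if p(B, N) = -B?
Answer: 0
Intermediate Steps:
Z(G) = 0 (Z(G) = √(G - G) = √0 = 0)
(-3*5)*Z(-5 - 1*2) = -3*5*0 = -15*0 = 0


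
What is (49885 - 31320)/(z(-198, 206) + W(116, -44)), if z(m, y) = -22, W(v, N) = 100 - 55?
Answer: 18565/23 ≈ 807.17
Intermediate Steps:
W(v, N) = 45
(49885 - 31320)/(z(-198, 206) + W(116, -44)) = (49885 - 31320)/(-22 + 45) = 18565/23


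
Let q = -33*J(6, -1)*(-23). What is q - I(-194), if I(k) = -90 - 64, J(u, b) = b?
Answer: -605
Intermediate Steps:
I(k) = -154
q = -759 (q = -33*(-1)*(-23) = 33*(-23) = -759)
q - I(-194) = -759 - 1*(-154) = -759 + 154 = -605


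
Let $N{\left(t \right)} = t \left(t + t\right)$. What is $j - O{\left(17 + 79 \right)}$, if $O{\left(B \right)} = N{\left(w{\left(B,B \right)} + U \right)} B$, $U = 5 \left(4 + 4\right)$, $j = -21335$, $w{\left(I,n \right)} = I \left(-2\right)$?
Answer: $-4457303$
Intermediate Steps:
$w{\left(I,n \right)} = - 2 I$
$U = 40$ ($U = 5 \cdot 8 = 40$)
$N{\left(t \right)} = 2 t^{2}$ ($N{\left(t \right)} = t 2 t = 2 t^{2}$)
$O{\left(B \right)} = 2 B \left(40 - 2 B\right)^{2}$ ($O{\left(B \right)} = 2 \left(- 2 B + 40\right)^{2} B = 2 \left(40 - 2 B\right)^{2} B = 2 B \left(40 - 2 B\right)^{2}$)
$j - O{\left(17 + 79 \right)} = -21335 - 8 \left(17 + 79\right) \left(-20 + \left(17 + 79\right)\right)^{2} = -21335 - 8 \cdot 96 \left(-20 + 96\right)^{2} = -21335 - 8 \cdot 96 \cdot 76^{2} = -21335 - 8 \cdot 96 \cdot 5776 = -21335 - 4435968 = -4457303$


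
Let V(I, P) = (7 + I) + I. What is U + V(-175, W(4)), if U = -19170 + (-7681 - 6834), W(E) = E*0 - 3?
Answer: -34028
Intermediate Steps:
W(E) = -3 (W(E) = 0 - 3 = -3)
V(I, P) = 7 + 2*I
U = -33685 (U = -19170 - 14515 = -33685)
U + V(-175, W(4)) = -33685 + (7 + 2*(-175)) = -33685 + (7 - 350) = -33685 - 343 = -34028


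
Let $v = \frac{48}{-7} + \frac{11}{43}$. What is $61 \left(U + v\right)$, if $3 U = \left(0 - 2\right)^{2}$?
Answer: $- \frac{290177}{903} \approx -321.35$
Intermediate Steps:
$U = \frac{4}{3}$ ($U = \frac{\left(0 - 2\right)^{2}}{3} = \frac{\left(-2\right)^{2}}{3} = \frac{1}{3} \cdot 4 = \frac{4}{3} \approx 1.3333$)
$v = - \frac{1987}{301}$ ($v = 48 \left(- \frac{1}{7}\right) + 11 \cdot \frac{1}{43} = - \frac{48}{7} + \frac{11}{43} = - \frac{1987}{301} \approx -6.6013$)
$61 \left(U + v\right) = 61 \left(\frac{4}{3} - \frac{1987}{301}\right) = 61 \left(- \frac{4757}{903}\right) = - \frac{290177}{903}$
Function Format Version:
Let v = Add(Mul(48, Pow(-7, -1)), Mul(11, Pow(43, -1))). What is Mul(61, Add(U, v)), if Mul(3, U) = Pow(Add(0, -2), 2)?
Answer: Rational(-290177, 903) ≈ -321.35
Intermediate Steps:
U = Rational(4, 3) (U = Mul(Rational(1, 3), Pow(Add(0, -2), 2)) = Mul(Rational(1, 3), Pow(-2, 2)) = Mul(Rational(1, 3), 4) = Rational(4, 3) ≈ 1.3333)
v = Rational(-1987, 301) (v = Add(Mul(48, Rational(-1, 7)), Mul(11, Rational(1, 43))) = Add(Rational(-48, 7), Rational(11, 43)) = Rational(-1987, 301) ≈ -6.6013)
Mul(61, Add(U, v)) = Mul(61, Add(Rational(4, 3), Rational(-1987, 301))) = Mul(61, Rational(-4757, 903)) = Rational(-290177, 903)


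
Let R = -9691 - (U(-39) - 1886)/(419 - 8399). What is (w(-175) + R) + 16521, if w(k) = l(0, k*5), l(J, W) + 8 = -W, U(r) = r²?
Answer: 12284339/1596 ≈ 7697.0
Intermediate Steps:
l(J, W) = -8 - W
w(k) = -8 - 5*k (w(k) = -8 - k*5 = -8 - 5*k)
R = -15466909/1596 (R = -9691 - ((-39)² - 1886)/(419 - 8399) = -9691 - (1521 - 1886)/(-7980) = -9691 - (-365)*(-1)/7980 = -9691 - 1*73/1596 = -9691 - 73/1596 = -15466909/1596 ≈ -9691.0)
(w(-175) + R) + 16521 = ((-8 - 5*(-175)) - 15466909/1596) + 16521 = ((-8 + 875) - 15466909/1596) + 16521 = (867 - 15466909/1596) + 16521 = -14083177/1596 + 16521 = 12284339/1596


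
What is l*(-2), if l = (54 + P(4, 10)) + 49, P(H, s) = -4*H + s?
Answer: -194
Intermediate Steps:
P(H, s) = s - 4*H
l = 97 (l = (54 + (10 - 4*4)) + 49 = (54 + (10 - 16)) + 49 = (54 - 6) + 49 = 48 + 49 = 97)
l*(-2) = 97*(-2) = -194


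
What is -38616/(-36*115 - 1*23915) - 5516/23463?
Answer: 751295828/658254465 ≈ 1.1413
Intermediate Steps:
-38616/(-36*115 - 1*23915) - 5516/23463 = -38616/(-4140 - 23915) - 5516*1/23463 = -38616/(-28055) - 5516/23463 = -38616*(-1/28055) - 5516/23463 = 38616/28055 - 5516/23463 = 751295828/658254465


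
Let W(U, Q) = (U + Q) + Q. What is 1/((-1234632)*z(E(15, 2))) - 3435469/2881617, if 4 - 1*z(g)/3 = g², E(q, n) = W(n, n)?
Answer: -135729277836517/113847569918208 ≈ -1.1922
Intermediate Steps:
W(U, Q) = U + 2*Q (W(U, Q) = (Q + U) + Q = U + 2*Q)
E(q, n) = 3*n (E(q, n) = n + 2*n = 3*n)
z(g) = 12 - 3*g²
1/((-1234632)*z(E(15, 2))) - 3435469/2881617 = 1/((-1234632)*(12 - 3*(3*2)²)) - 3435469/2881617 = -1/(1234632*(12 - 3*6²)) - 3435469*1/2881617 = -1/(1234632*(12 - 3*36)) - 3435469/2881617 = -1/(1234632*(12 - 108)) - 3435469/2881617 = -1/1234632/(-96) - 3435469/2881617 = -1/1234632*(-1/96) - 3435469/2881617 = 1/118524672 - 3435469/2881617 = -135729277836517/113847569918208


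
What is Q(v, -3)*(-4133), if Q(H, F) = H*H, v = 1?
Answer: -4133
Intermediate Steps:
Q(H, F) = H²
Q(v, -3)*(-4133) = 1²*(-4133) = 1*(-4133) = -4133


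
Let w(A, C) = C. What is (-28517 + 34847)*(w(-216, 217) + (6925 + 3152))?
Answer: 65161020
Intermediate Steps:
(-28517 + 34847)*(w(-216, 217) + (6925 + 3152)) = (-28517 + 34847)*(217 + (6925 + 3152)) = 6330*(217 + 10077) = 6330*10294 = 65161020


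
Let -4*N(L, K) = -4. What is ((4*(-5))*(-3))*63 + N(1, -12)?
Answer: 3781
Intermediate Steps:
N(L, K) = 1 (N(L, K) = -1/4*(-4) = 1)
((4*(-5))*(-3))*63 + N(1, -12) = ((4*(-5))*(-3))*63 + 1 = -20*(-3)*63 + 1 = 60*63 + 1 = 3780 + 1 = 3781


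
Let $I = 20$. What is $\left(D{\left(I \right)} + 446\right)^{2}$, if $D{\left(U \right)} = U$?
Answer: $217156$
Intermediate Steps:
$\left(D{\left(I \right)} + 446\right)^{2} = \left(20 + 446\right)^{2} = 466^{2} = 217156$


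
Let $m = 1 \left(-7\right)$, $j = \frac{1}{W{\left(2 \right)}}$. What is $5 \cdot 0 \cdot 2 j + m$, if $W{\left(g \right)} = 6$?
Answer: $-7$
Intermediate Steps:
$j = \frac{1}{6} \approx 0.16667$
$m = -7$
$5 \cdot 0 \cdot 2 j + m = 5 \cdot 0 \cdot 2 \cdot \frac{1}{6} - 7 = 0 \cdot 2 \cdot \frac{1}{6} - 7 = 0 \cdot \frac{1}{6} - 7 = 0 - 7 = -7$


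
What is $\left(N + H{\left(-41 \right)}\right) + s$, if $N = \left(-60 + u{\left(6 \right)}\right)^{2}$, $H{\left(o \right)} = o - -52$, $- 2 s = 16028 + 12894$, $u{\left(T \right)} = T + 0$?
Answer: $-11534$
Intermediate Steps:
$u{\left(T \right)} = T$
$s = -14461$ ($s = - \frac{16028 + 12894}{2} = \left(- \frac{1}{2}\right) 28922 = -14461$)
$H{\left(o \right)} = 52 + o$ ($H{\left(o \right)} = o + 52 = 52 + o$)
$N = 2916$ ($N = \left(-60 + 6\right)^{2} = \left(-54\right)^{2} = 2916$)
$\left(N + H{\left(-41 \right)}\right) + s = \left(2916 + \left(52 - 41\right)\right) - 14461 = \left(2916 + 11\right) - 14461 = 2927 - 14461 = -11534$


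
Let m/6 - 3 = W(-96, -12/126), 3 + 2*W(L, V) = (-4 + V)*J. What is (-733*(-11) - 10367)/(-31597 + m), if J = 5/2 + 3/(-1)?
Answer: 5376/73691 ≈ 0.072953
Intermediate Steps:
J = -½ (J = 5*(½) + 3*(-1) = 5/2 - 3 = -½ ≈ -0.50000)
W(L, V) = -½ - V/4 (W(L, V) = -3/2 + ((-4 + V)*(-½))/2 = -3/2 + (2 - V/2)/2 = -3/2 + (1 - V/4) = -½ - V/4)
m = 106/7 (m = 18 + 6*(-½ - (-3)/126) = 18 + 6*(-½ - ¼*(-2/21)) = 18 + 6*(-½ + 1/42) = 18 + 6*(-10/21) = 18 - 20/7 = 106/7 ≈ 15.143)
(-733*(-11) - 10367)/(-31597 + m) = (-733*(-11) - 10367)/(-31597 + 106/7) = (8063 - 10367)/(-221073/7) = -2304*(-7/221073) = 5376/73691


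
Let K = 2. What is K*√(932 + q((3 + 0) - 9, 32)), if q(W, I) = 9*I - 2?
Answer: 2*√1218 ≈ 69.800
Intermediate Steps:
q(W, I) = -2 + 9*I
K*√(932 + q((3 + 0) - 9, 32)) = 2*√(932 + (-2 + 9*32)) = 2*√(932 + (-2 + 288)) = 2*√(932 + 286) = 2*√1218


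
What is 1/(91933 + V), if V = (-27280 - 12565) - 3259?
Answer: 1/48829 ≈ 2.0480e-5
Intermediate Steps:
V = -43104 (V = -39845 - 3259 = -43104)
1/(91933 + V) = 1/(91933 - 43104) = 1/48829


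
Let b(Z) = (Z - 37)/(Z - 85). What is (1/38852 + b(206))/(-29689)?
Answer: -596919/12688247308 ≈ -4.7045e-5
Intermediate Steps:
b(Z) = (-37 + Z)/(-85 + Z)
(1/38852 + b(206))/(-29689) = (1/38852 + (-37 + 206)/(-85 + 206))/(-29689) = (1/38852 + 169/121)*(-1/29689) = (596919/427372)*(-1/29689) = -596919/12688247308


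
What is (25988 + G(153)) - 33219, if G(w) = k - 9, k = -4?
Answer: -7244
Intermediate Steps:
G(w) = -13 (G(w) = -4 - 9 = -13)
(25988 + G(153)) - 33219 = (25988 - 13) - 33219 = 25975 - 33219 = -7244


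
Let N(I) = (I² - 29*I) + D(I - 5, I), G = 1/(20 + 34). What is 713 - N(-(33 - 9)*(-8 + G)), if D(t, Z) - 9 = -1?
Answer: -2465107/81 ≈ -30433.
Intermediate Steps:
D(t, Z) = 8 (D(t, Z) = 9 - 1 = 8)
G = 1/54 ≈ 0.018519
N(I) = 8 + I² - 29*I (N(I) = (I² - 29*I) + 8 = 8 + I² - 29*I)
713 - N(-(33 - 9)*(-8 + G)) = 713 - (8 + (-(33 - 9)*(-8 + 1/54))² - (-29)*(33 - 9)*(-8 + 1/54)) = 713 - (8 + (-24*(-431)/54)² - (-29)*24*(-431/54)) = 713 - (8 + (-1*(-1724/9))² - (-29)*(-1724)/9) = 713 - (8 + (1724/9)² - 29*1724/9) = 713 - (8 + 2972176/81 - 49996/9) = 713 - 1*2522860/81 = 713 - 2522860/81 = -2465107/81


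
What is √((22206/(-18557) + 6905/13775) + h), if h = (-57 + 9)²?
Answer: √6020188960716952945/51124535 ≈ 47.993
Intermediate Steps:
h = 2304 (h = (-48)² = 2304)
√((22206/(-18557) + 6905/13775) + h) = √((22206/(-18557) + 6905/13775) + 2304) = √((22206*(-1/18557) + 6905*(1/13775)) + 2304) = √((-22206/18557 + 1381/2755) + 2304) = √(-35550313/51124535 + 2304) = √(117755378327/51124535) = √6020188960716952945/51124535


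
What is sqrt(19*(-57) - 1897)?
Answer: 2*I*sqrt(745) ≈ 54.589*I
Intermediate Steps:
sqrt(19*(-57) - 1897) = sqrt(-1083 - 1897) = sqrt(-2980) = 2*I*sqrt(745)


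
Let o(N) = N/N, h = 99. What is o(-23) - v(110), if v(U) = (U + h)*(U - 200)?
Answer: 18811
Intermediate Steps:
v(U) = (-200 + U)*(99 + U) (v(U) = (U + 99)*(U - 200) = (99 + U)*(-200 + U) = (-200 + U)*(99 + U))
o(N) = 1
o(-23) - v(110) = 1 - (-19800 + 110² - 101*110) = 1 - (-19800 + 12100 - 11110) = 1 - 1*(-18810) = 1 + 18810 = 18811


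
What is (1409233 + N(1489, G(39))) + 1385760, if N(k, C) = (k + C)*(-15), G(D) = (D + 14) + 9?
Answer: 2771728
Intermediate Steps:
G(D) = 23 + D (G(D) = (14 + D) + 9 = 23 + D)
N(k, C) = -15*C - 15*k (N(k, C) = (C + k)*(-15) = -15*C - 15*k)
(1409233 + N(1489, G(39))) + 1385760 = (1409233 + (-15*(23 + 39) - 15*1489)) + 1385760 = (1409233 + (-15*62 - 22335)) + 1385760 = (1409233 + (-930 - 22335)) + 1385760 = (1409233 - 23265) + 1385760 = 1385968 + 1385760 = 2771728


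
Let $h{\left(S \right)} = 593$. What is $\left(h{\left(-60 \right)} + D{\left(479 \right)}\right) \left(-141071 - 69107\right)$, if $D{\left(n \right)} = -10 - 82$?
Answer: $-105299178$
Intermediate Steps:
$D{\left(n \right)} = -92$ ($D{\left(n \right)} = -10 - 82 = -92$)
$\left(h{\left(-60 \right)} + D{\left(479 \right)}\right) \left(-141071 - 69107\right) = \left(593 - 92\right) \left(-141071 - 69107\right) = 501 \left(-210178\right) = -105299178$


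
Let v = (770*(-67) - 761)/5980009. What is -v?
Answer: 52351/5980009 ≈ 0.0087543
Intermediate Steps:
v = -52351/5980009 (v = (-51590 - 761)*(1/5980009) = -52351*1/5980009 = -52351/5980009 ≈ -0.0087543)
-v = -1*(-52351/5980009) = 52351/5980009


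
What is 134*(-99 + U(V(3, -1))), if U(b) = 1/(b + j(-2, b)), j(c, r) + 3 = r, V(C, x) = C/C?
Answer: -13400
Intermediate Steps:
V(C, x) = 1
j(c, r) = -3 + r
U(b) = 1/(-3 + 2*b) (U(b) = 1/(b + (-3 + b)) = 1/(-3 + 2*b))
134*(-99 + U(V(3, -1))) = 134*(-99 + 1/(-3 + 2*1)) = 134*(-99 + 1/(-3 + 2)) = 134*(-99 + 1/(-1)) = 134*(-99 - 1) = 134*(-100) = -13400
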